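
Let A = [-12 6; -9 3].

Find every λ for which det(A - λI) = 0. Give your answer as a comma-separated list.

-6, -3

det(A - sI) = (-12 - s)(3 - s) - (6)·(-9) = s^2 + 9s + 18.
This factors as (s + 6)·(s + 3) = 0.
Eigenvalues: -6, -3.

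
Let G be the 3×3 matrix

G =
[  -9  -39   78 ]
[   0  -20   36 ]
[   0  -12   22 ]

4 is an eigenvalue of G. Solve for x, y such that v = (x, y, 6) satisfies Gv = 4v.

9, 9

We need (G - 4I)v = 0.
G - 4I = [[-13, -39, 78], [0, -24, 36], [0, -12, 18]].
Row 1: (-13)·x + (-39)·y + (78)·6 = 0
Row 2: (0)·x + (-24)·y + (36)·6 = 0
Row 3: (0)·x + (-12)·y + (18)·6 = 0
Solving gives x = 9, y = 9.
Check: G·(9, 9, 6) = (36, 36, 24) = 4·(9, 9, 6).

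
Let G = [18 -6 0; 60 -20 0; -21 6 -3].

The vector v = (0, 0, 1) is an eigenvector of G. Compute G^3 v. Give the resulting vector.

(0, 0, -27)

First find the eigenvalue: Gv = (0, 0, -3) = -3·(0, 0, 1), so λ = -3.
Then G^3 v = λ^3·v = (-3)^3·(0, 0, 1) = -27·(0, 0, 1) = (0, 0, -27).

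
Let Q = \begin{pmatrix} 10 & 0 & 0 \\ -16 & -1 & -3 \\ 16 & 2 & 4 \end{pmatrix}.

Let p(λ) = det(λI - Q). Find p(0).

p(0) = det(0·I − Q) = det(−Q) = (−1)^3·det(Q).
det(Q) = 20, so p(0) = -20.

-20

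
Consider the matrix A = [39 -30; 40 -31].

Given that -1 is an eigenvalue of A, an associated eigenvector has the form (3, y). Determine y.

4

We need (A + 1I)v = 0.
A + 1I = [[40, -30], [40, -30]].
Row 1: (40)·3 + (-30)·y = 0
Row 2: (40)·3 + (-30)·y = 0
Solving gives y = 4.
Check: A·(3, 4) = (-3, -4) = -1·(3, 4).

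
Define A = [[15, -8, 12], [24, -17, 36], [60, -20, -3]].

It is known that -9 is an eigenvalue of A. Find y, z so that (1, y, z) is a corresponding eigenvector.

We need (A + 9I)v = 0.
A + 9I = [[24, -8, 12], [24, -8, 36], [60, -20, 6]].
Row 1: (24)·1 + (-8)·y + (12)·z = 0
Row 2: (24)·1 + (-8)·y + (36)·z = 0
Row 3: (60)·1 + (-20)·y + (6)·z = 0
Solving gives y = 3, z = 0.
Check: A·(1, 3, 0) = (-9, -27, 0) = -9·(1, 3, 0).

3, 0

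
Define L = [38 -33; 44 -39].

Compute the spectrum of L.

det(L - sI) = (38 - s)(-39 - s) - (-33)·(44) = s^2 + s - 30.
This factors as (s + 6)·(s - 5) = 0.
Eigenvalues: -6, 5.

-6, 5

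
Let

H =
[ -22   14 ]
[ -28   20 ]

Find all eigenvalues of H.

-8, 6

det(H - λI) = (-22 - λ)(20 - λ) - (14)·(-28) = λ^2 + 2λ - 48.
This factors as (λ + 8)·(λ - 6) = 0.
Eigenvalues: -8, 6.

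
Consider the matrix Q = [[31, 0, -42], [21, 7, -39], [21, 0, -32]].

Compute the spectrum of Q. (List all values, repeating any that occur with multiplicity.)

Set up det(rI - Q) = 0.
Expanding along the first row, p(r) = r^3 - 6r^2 - 117r + 770.
Try r = 7: p(7) = 0, so 7 is a root.
Dividing by (r - 7) leaves r^2 + r - 110.
The quadratic factors as (r + 11)·(r - 10).
Eigenvalues: -11, 7, 10.

-11, 7, 10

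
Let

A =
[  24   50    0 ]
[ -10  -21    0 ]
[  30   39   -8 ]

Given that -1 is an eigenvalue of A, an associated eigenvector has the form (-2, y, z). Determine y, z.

1, -3

We need (A + 1I)v = 0.
A + 1I = [[25, 50, 0], [-10, -20, 0], [30, 39, -7]].
Row 1: (25)·-2 + (50)·y + (0)·z = 0
Row 2: (-10)·-2 + (-20)·y + (0)·z = 0
Row 3: (30)·-2 + (39)·y + (-7)·z = 0
Solving gives y = 1, z = -3.
Check: A·(-2, 1, -3) = (2, -1, 3) = -1·(-2, 1, -3).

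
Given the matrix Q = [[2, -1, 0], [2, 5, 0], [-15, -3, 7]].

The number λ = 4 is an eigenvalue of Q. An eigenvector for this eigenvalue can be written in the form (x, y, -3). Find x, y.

-1, 2

We need (Q - 4I)v = 0.
Q - 4I = [[-2, -1, 0], [2, 1, 0], [-15, -3, 3]].
Row 1: (-2)·x + (-1)·y + (0)·-3 = 0
Row 2: (2)·x + (1)·y + (0)·-3 = 0
Row 3: (-15)·x + (-3)·y + (3)·-3 = 0
Solving gives x = -1, y = 2.
Check: Q·(-1, 2, -3) = (-4, 8, -12) = 4·(-1, 2, -3).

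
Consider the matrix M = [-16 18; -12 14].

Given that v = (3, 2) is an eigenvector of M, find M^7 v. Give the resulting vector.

(-49152, -32768)

First find the eigenvalue: Mv = (-12, -8) = -4·(3, 2), so λ = -4.
Then M^7 v = λ^7·v = (-4)^7·(3, 2) = -16384·(3, 2) = (-49152, -32768).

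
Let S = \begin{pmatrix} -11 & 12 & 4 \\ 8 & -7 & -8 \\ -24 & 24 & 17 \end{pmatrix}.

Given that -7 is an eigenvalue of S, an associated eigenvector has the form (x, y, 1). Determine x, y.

We need (S + 7I)v = 0.
S + 7I = [[-4, 12, 4], [8, 0, -8], [-24, 24, 24]].
Row 1: (-4)·x + (12)·y + (4)·1 = 0
Row 2: (8)·x + (0)·y + (-8)·1 = 0
Row 3: (-24)·x + (24)·y + (24)·1 = 0
Solving gives x = 1, y = 0.
Check: S·(1, 0, 1) = (-7, 0, -7) = -7·(1, 0, 1).

1, 0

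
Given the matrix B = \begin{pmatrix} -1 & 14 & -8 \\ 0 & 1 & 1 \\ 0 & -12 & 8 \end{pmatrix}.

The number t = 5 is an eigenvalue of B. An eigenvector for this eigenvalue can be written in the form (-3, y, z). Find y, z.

1, 4

We need (B - 5I)v = 0.
B - 5I = [[-6, 14, -8], [0, -4, 1], [0, -12, 3]].
Row 1: (-6)·-3 + (14)·y + (-8)·z = 0
Row 2: (0)·-3 + (-4)·y + (1)·z = 0
Row 3: (0)·-3 + (-12)·y + (3)·z = 0
Solving gives y = 1, z = 4.
Check: B·(-3, 1, 4) = (-15, 5, 20) = 5·(-3, 1, 4).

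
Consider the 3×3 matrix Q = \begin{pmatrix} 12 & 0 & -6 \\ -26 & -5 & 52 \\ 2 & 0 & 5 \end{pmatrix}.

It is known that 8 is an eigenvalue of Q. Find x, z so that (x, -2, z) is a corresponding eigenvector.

We need (Q - 8I)v = 0.
Q - 8I = [[4, 0, -6], [-26, -13, 52], [2, 0, -3]].
Row 1: (4)·x + (0)·-2 + (-6)·z = 0
Row 2: (-26)·x + (-13)·-2 + (52)·z = 0
Row 3: (2)·x + (0)·-2 + (-3)·z = 0
Solving gives x = -3, z = -2.
Check: Q·(-3, -2, -2) = (-24, -16, -16) = 8·(-3, -2, -2).

-3, -2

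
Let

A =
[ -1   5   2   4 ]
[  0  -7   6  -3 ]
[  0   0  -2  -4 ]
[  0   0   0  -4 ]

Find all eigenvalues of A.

-7, -4, -2, -1

A is upper triangular, so its eigenvalues are the diagonal entries.
Diagonal: -1, -7, -2, -4.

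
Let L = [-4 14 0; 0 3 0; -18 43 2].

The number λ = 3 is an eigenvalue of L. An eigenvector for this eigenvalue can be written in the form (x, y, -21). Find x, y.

-6, -3

We need (L - 3I)v = 0.
L - 3I = [[-7, 14, 0], [0, 0, 0], [-18, 43, -1]].
Row 1: (-7)·x + (14)·y + (0)·-21 = 0
Row 2: (0)·x + (0)·y + (0)·-21 = 0
Row 3: (-18)·x + (43)·y + (-1)·-21 = 0
Solving gives x = -6, y = -3.
Check: L·(-6, -3, -21) = (-18, -9, -63) = 3·(-6, -3, -21).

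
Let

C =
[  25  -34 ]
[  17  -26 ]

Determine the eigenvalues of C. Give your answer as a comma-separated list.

det(C - tI) = (25 - t)(-26 - t) - (-34)·(17) = t^2 + t - 72.
This factors as (t + 9)·(t - 8) = 0.
Eigenvalues: -9, 8.

-9, 8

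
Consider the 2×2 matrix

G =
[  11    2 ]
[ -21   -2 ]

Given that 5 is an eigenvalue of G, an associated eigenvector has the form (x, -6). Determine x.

2

We need (G - 5I)v = 0.
G - 5I = [[6, 2], [-21, -7]].
Row 1: (6)·x + (2)·-6 = 0
Row 2: (-21)·x + (-7)·-6 = 0
Solving gives x = 2.
Check: G·(2, -6) = (10, -30) = 5·(2, -6).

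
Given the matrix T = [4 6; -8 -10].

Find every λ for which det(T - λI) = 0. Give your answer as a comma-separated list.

-4, -2

det(T - sI) = (4 - s)(-10 - s) - (6)·(-8) = s^2 + 6s + 8.
This factors as (s + 4)·(s + 2) = 0.
Eigenvalues: -4, -2.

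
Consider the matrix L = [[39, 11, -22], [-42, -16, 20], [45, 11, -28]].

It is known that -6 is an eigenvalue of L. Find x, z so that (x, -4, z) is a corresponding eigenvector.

We need (L + 6I)v = 0.
L + 6I = [[45, 11, -22], [-42, -10, 20], [45, 11, -22]].
Row 1: (45)·x + (11)·-4 + (-22)·z = 0
Row 2: (-42)·x + (-10)·-4 + (20)·z = 0
Row 3: (45)·x + (11)·-4 + (-22)·z = 0
Solving gives x = 0, z = -2.
Check: L·(0, -4, -2) = (0, 24, 12) = -6·(0, -4, -2).

0, -2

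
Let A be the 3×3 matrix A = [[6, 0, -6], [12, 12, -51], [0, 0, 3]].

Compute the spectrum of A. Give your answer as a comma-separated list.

The characteristic polynomial is p(λ) = det(λI - A).
Cofactor expansion gives p(λ) = λ^3 - 21λ^2 + 126λ - 216.
Since p(6) = 0, λ = 6 is a root.
Factor out (λ - 6): p(λ) = (λ - 6)·(λ^2 - 15λ + 36).
The quadratic factors as (λ - 3)·(λ - 12).
Eigenvalues: 3, 6, 12.

3, 6, 12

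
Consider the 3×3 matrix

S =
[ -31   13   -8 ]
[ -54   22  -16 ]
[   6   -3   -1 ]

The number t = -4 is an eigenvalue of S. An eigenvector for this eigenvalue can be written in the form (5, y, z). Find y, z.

11, 1

We need (S + 4I)v = 0.
S + 4I = [[-27, 13, -8], [-54, 26, -16], [6, -3, 3]].
Row 1: (-27)·5 + (13)·y + (-8)·z = 0
Row 2: (-54)·5 + (26)·y + (-16)·z = 0
Row 3: (6)·5 + (-3)·y + (3)·z = 0
Solving gives y = 11, z = 1.
Check: S·(5, 11, 1) = (-20, -44, -4) = -4·(5, 11, 1).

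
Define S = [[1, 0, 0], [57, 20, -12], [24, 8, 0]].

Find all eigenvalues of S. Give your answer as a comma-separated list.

The characteristic polynomial is p(μ) = det(μI - S).
Expanding the 3×3 determinant: p(μ) = μ^3 - 21μ^2 + 116μ - 96.
Since p(8) = 0, μ = 8 is a root.
Factor out (μ - 8): p(μ) = (μ - 8)·(μ^2 - 13μ + 12).
The quadratic factors as (μ - 1)·(μ - 12).
Eigenvalues: 1, 8, 12.

1, 8, 12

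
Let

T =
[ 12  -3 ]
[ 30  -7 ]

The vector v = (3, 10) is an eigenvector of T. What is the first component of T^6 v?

First find the eigenvalue: Tv = (6, 20) = 2·(3, 10), so λ = 2.
Then T^6 v = λ^6·v = 2^6·(3, 10) = 64·(3, 10) = (192, 640).

192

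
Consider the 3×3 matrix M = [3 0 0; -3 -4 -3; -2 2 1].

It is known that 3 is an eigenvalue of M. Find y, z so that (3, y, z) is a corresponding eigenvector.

We need (M - 3I)v = 0.
M - 3I = [[0, 0, 0], [-3, -7, -3], [-2, 2, -2]].
Row 1: (0)·3 + (0)·y + (0)·z = 0
Row 2: (-3)·3 + (-7)·y + (-3)·z = 0
Row 3: (-2)·3 + (2)·y + (-2)·z = 0
Solving gives y = 0, z = -3.
Check: M·(3, 0, -3) = (9, 0, -9) = 3·(3, 0, -3).

0, -3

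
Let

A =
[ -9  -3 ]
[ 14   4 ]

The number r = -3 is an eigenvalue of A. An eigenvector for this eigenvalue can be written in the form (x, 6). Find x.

-3

We need (A + 3I)v = 0.
A + 3I = [[-6, -3], [14, 7]].
Row 1: (-6)·x + (-3)·6 = 0
Row 2: (14)·x + (7)·6 = 0
Solving gives x = -3.
Check: A·(-3, 6) = (9, -18) = -3·(-3, 6).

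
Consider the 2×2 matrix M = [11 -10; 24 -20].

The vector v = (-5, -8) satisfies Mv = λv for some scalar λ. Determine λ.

Compute Mv: M·(-5, -8) = (25, 40).
Since Mv = λv, compare component 1: 25 = λ·-5, so λ = -5.

-5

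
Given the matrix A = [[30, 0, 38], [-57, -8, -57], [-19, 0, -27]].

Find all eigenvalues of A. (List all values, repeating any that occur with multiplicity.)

-8, -8, 11

Set up det(rI - A) = 0.
Expanding along the first row, p(r) = r^3 + 5r^2 - 112r - 704.
Since p(-8) = 0, r = -8 is a root.
Dividing by (r + 8) leaves r^2 - 3r - 88.
The quadratic factors as (r + 8)·(r - 11).
Eigenvalues: -8, -8, 11.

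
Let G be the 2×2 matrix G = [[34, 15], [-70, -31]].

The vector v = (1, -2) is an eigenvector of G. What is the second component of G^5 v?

First find the eigenvalue: Gv = (4, -8) = 4·(1, -2), so λ = 4.
Then G^5 v = λ^5·v = 4^5·(1, -2) = 1024·(1, -2) = (1024, -2048).

-2048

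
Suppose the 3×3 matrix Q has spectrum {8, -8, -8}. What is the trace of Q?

-8

trace(Q) is the sum of the eigenvalues: (8) + (-8) + (-8) = -8.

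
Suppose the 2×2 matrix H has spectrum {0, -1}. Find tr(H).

trace(H) is the sum of the eigenvalues: (0) + (-1) = -1.

-1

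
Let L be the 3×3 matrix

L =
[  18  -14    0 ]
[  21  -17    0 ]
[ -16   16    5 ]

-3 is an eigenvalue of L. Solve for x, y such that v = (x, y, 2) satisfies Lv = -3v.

We need (L + 3I)v = 0.
L + 3I = [[21, -14, 0], [21, -14, 0], [-16, 16, 8]].
Row 1: (21)·x + (-14)·y + (0)·2 = 0
Row 2: (21)·x + (-14)·y + (0)·2 = 0
Row 3: (-16)·x + (16)·y + (8)·2 = 0
Solving gives x = -2, y = -3.
Check: L·(-2, -3, 2) = (6, 9, -6) = -3·(-2, -3, 2).

-2, -3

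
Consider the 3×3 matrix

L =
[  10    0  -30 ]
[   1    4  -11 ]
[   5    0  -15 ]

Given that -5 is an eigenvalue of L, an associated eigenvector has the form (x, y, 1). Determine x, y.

2, 1

We need (L + 5I)v = 0.
L + 5I = [[15, 0, -30], [1, 9, -11], [5, 0, -10]].
Row 1: (15)·x + (0)·y + (-30)·1 = 0
Row 2: (1)·x + (9)·y + (-11)·1 = 0
Row 3: (5)·x + (0)·y + (-10)·1 = 0
Solving gives x = 2, y = 1.
Check: L·(2, 1, 1) = (-10, -5, -5) = -5·(2, 1, 1).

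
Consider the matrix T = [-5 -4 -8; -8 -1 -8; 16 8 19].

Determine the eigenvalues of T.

Compute the characteristic polynomial p(t) = det(tI - T).
Expanding the 3×3 determinant: p(t) = t^3 - 13t^2 + 51t - 63.
Rational-root test: t = 3 gives p(3) = 0.
Dividing by (t - 3) leaves t^2 - 10t + 21.
The quadratic factors as (t - 3)·(t - 7).
Eigenvalues: 3, 3, 7.

3, 3, 7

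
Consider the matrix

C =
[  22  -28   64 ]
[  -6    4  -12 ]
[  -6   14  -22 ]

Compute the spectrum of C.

Set up det(λI - C) = 0.
Expanding the 3×3 determinant: p(λ) = λ^3 - 4λ^2 - 100λ + 400.
Try λ = 4: p(4) = 0, so 4 is a root.
Factor out (λ - 4): p(λ) = (λ - 4)·(λ^2 - 100).
The quadratic factors as (λ + 10)·(λ - 10).
Eigenvalues: -10, 4, 10.

-10, 4, 10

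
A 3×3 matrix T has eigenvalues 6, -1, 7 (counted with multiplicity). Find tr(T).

12

trace(T) is the sum of the eigenvalues: (6) + (-1) + (7) = 12.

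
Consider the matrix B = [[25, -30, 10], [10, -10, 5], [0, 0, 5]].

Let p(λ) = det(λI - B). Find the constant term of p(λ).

p(λ) = λ^3 - 20λ^2 + 125λ - 250.
The constant term is -250.

-250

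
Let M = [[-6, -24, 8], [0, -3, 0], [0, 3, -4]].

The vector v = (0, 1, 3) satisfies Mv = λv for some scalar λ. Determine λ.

Compute Mv: M·(0, 1, 3) = (0, -3, -9).
Since Mv = λv, compare component 2: -3 = λ·1, so λ = -3.

-3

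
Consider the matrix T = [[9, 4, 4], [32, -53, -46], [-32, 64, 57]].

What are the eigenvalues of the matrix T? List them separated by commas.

Set up det(λI - T) = 0.
Cofactor expansion gives p(λ) = λ^3 - 13λ^2 - 41λ + 693.
Try λ = -7: p(-7) = 0, so -7 is a root.
Factor out (λ + 7): p(λ) = (λ + 7)·(λ^2 - 20λ + 99).
The quadratic factors as (λ - 9)·(λ - 11).
Eigenvalues: -7, 9, 11.

-7, 9, 11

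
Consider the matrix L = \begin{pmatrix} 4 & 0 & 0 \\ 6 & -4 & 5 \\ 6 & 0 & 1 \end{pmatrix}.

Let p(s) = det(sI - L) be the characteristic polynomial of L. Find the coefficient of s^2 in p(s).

-1

The coefficient of s^2 of det(sI - L) is −trace(L).
trace(L) = (4) + (-4) + (1) = 1, so the coefficient is -1.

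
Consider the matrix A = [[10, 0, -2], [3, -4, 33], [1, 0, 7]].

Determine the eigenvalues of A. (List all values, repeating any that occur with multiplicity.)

Compute the characteristic polynomial p(λ) = det(λI - A).
Expanding along the first row, p(λ) = λ^3 - 13λ^2 + 4λ + 288.
Try λ = -4: p(-4) = 0, so -4 is a root.
Dividing by (λ + 4) leaves λ^2 - 17λ + 72.
The quadratic factors as (λ - 8)·(λ - 9).
Eigenvalues: -4, 8, 9.

-4, 8, 9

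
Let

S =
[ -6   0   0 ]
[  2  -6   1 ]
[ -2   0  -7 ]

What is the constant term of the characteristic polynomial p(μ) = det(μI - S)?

p(0) = det(0·I − S) = det(−S) = (−1)^3·det(S).
det(S) = -252, so p(0) = 252.

252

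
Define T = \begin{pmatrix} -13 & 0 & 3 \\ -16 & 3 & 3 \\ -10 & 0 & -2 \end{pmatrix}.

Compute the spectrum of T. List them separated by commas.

-8, -7, 3

The characteristic polynomial is p(λ) = det(λI - T).
Expanding the 3×3 determinant: p(λ) = λ^3 + 12λ^2 + 11λ - 168.
Try λ = -8: p(-8) = 0, so -8 is a root.
Factor out (λ + 8): p(λ) = (λ + 8)·(λ^2 + 4λ - 21).
The quadratic factors as (λ + 7)·(λ - 3).
Eigenvalues: -8, -7, 3.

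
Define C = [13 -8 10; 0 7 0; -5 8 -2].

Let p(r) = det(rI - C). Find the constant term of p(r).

-168

p(r) = r^3 - 18r^2 + 101r - 168.
The constant term is -168.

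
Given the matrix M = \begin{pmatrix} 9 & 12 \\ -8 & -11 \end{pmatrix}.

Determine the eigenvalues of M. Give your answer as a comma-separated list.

-3, 1

det(M - μI) = (9 - μ)(-11 - μ) - (12)·(-8) = μ^2 + 2μ - 3.
This factors as (μ + 3)·(μ - 1) = 0.
Eigenvalues: -3, 1.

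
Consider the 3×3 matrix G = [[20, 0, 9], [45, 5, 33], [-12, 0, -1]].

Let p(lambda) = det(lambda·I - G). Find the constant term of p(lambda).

-440

p(lambda) = lambda^3 - 24·lambda^2 + 183·lambda - 440.
The constant term is -440.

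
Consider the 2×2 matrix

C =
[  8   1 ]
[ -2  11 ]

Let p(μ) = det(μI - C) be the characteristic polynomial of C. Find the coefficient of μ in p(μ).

The coefficient of μ of det(μI - C) is −trace(C).
trace(C) = (8) + (11) = 19, so the coefficient is -19.

-19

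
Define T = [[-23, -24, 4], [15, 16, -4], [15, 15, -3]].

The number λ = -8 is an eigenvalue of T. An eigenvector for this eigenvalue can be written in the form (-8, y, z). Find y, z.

6, 6

We need (T + 8I)v = 0.
T + 8I = [[-15, -24, 4], [15, 24, -4], [15, 15, 5]].
Row 1: (-15)·-8 + (-24)·y + (4)·z = 0
Row 2: (15)·-8 + (24)·y + (-4)·z = 0
Row 3: (15)·-8 + (15)·y + (5)·z = 0
Solving gives y = 6, z = 6.
Check: T·(-8, 6, 6) = (64, -48, -48) = -8·(-8, 6, 6).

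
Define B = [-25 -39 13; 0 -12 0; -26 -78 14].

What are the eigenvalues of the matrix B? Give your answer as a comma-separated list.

Compute the characteristic polynomial p(s) = det(sI - B).
Expanding the 3×3 determinant: p(s) = s^3 + 23s^2 + 120s - 144.
Since p(-12) = 0, s = -12 is a root.
Factor out (s + 12): p(s) = (s + 12)·(s^2 + 11s - 12).
The quadratic factors as (s + 12)·(s - 1).
Eigenvalues: -12, -12, 1.

-12, -12, 1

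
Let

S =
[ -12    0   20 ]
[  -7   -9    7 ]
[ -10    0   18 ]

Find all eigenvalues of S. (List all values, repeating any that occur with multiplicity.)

The characteristic polynomial is p(s) = det(sI - S).
Expanding the 3×3 determinant: p(s) = s^3 + 3s^2 - 70s - 144.
Try s = 8: p(8) = 0, so 8 is a root.
Dividing by (s - 8) leaves s^2 + 11s + 18.
The quadratic factors as (s + 9)·(s + 2).
Eigenvalues: -9, -2, 8.

-9, -2, 8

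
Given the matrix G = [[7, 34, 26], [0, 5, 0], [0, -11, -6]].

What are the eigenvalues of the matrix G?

-6, 5, 7

Compute the characteristic polynomial p(t) = det(tI - G).
Cofactor expansion gives p(t) = t^3 - 6t^2 - 37t + 210.
Try t = 5: p(5) = 0, so 5 is a root.
Factor out (t - 5): p(t) = (t - 5)·(t^2 - t - 42).
The quadratic factors as (t + 6)·(t - 7).
Eigenvalues: -6, 5, 7.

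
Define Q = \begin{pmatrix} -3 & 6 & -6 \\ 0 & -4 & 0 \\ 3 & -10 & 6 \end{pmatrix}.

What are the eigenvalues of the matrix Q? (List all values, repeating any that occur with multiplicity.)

-4, 0, 3

The characteristic polynomial is p(λ) = det(λI - Q).
Expanding the 3×3 determinant: p(λ) = λ^3 + λ^2 - 12λ.
Since p(0) = 0, λ = 0 is a root.
Factor out λ: p(λ) = λ·(λ^2 + λ - 12).
The quadratic factors as (λ + 4)·(λ - 3).
Eigenvalues: -4, 0, 3.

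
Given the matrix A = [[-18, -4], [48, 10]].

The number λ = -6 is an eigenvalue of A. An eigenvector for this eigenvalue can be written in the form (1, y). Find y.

-3

We need (A + 6I)v = 0.
A + 6I = [[-12, -4], [48, 16]].
Row 1: (-12)·1 + (-4)·y = 0
Row 2: (48)·1 + (16)·y = 0
Solving gives y = -3.
Check: A·(1, -3) = (-6, 18) = -6·(1, -3).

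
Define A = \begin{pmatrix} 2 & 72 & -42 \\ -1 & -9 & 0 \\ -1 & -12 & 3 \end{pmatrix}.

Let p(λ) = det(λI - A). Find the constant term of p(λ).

p(λ) = λ^3 + 4λ^2 - 9λ - 36.
The constant term is -36.

-36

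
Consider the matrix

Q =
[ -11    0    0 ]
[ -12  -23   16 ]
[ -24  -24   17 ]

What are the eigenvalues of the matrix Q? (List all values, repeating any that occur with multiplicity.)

-11, -7, 1

Compute the characteristic polynomial p(λ) = det(λI - Q).
Expanding the 3×3 determinant: p(λ) = λ^3 + 17λ^2 + 59λ - 77.
Try λ = 1: p(1) = 0, so 1 is a root.
Dividing by (λ - 1) leaves λ^2 + 18λ + 77.
The quadratic factors as (λ + 11)·(λ + 7).
Eigenvalues: -11, -7, 1.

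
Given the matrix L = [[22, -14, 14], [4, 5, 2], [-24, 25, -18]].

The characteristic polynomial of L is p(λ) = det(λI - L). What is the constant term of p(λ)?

p(λ) = λ^3 - 9λ^2 - 34λ + 336.
The constant term is 336.

336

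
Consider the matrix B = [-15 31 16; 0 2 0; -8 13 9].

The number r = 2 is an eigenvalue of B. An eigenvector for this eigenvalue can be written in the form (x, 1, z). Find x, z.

We need (B - 2I)v = 0.
B - 2I = [[-17, 31, 16], [0, 0, 0], [-8, 13, 7]].
Row 1: (-17)·x + (31)·1 + (16)·z = 0
Row 2: (0)·x + (0)·1 + (0)·z = 0
Row 3: (-8)·x + (13)·1 + (7)·z = 0
Solving gives x = -1, z = -3.
Check: B·(-1, 1, -3) = (-2, 2, -6) = 2·(-1, 1, -3).

-1, -3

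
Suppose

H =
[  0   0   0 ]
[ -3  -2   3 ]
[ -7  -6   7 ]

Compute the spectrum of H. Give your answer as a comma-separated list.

0, 1, 4

Compute the characteristic polynomial p(r) = det(rI - H).
Expanding the 3×3 determinant: p(r) = r^3 - 5r^2 + 4r.
Try r = 1: p(1) = 0, so 1 is a root.
Dividing by (r - 1) leaves r^2 - 4r.
The quadratic factors as r·(r - 4).
Eigenvalues: 0, 1, 4.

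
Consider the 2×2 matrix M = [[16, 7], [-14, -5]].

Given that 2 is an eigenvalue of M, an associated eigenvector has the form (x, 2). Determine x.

-1

We need (M - 2I)v = 0.
M - 2I = [[14, 7], [-14, -7]].
Row 1: (14)·x + (7)·2 = 0
Row 2: (-14)·x + (-7)·2 = 0
Solving gives x = -1.
Check: M·(-1, 2) = (-2, 4) = 2·(-1, 2).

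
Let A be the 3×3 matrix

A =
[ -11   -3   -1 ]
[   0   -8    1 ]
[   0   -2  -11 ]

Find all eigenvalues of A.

-11, -10, -9

Set up det(μI - A) = 0.
Cofactor expansion gives p(μ) = μ^3 + 30μ^2 + 299μ + 990.
Rational-root test: μ = -11 gives p(-11) = 0.
Factor out (μ + 11): p(μ) = (μ + 11)·(μ^2 + 19μ + 90).
The quadratic factors as (μ + 10)·(μ + 9).
Eigenvalues: -11, -10, -9.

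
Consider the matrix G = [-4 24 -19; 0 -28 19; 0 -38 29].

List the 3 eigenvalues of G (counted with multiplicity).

-9, -4, 10

Set up det(tI - G) = 0.
Expanding along the first row, p(t) = t^3 + 3t^2 - 94t - 360.
Rational-root test: t = -4 gives p(-4) = 0.
Dividing by (t + 4) leaves t^2 - t - 90.
The quadratic factors as (t + 9)·(t - 10).
Eigenvalues: -9, -4, 10.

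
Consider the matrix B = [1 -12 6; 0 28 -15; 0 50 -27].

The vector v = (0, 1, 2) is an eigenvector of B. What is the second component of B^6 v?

First find the eigenvalue: Bv = (0, -2, -4) = -2·(0, 1, 2), so λ = -2.
Then B^6 v = λ^6·v = (-2)^6·(0, 1, 2) = 64·(0, 1, 2) = (0, 64, 128).

64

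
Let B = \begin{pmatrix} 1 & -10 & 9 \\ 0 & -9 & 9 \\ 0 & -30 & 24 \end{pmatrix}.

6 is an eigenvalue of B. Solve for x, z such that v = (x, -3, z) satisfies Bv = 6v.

-3, -5

We need (B - 6I)v = 0.
B - 6I = [[-5, -10, 9], [0, -15, 9], [0, -30, 18]].
Row 1: (-5)·x + (-10)·-3 + (9)·z = 0
Row 2: (0)·x + (-15)·-3 + (9)·z = 0
Row 3: (0)·x + (-30)·-3 + (18)·z = 0
Solving gives x = -3, z = -5.
Check: B·(-3, -3, -5) = (-18, -18, -30) = 6·(-3, -3, -5).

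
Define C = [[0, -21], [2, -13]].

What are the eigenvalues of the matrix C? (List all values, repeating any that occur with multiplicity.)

det(C - lambda·I) = (0 - lambda)(-13 - lambda) - (-21)·(2) = lambda^2 + 13·lambda + 42.
This factors as (lambda + 7)·(lambda + 6) = 0.
Eigenvalues: -7, -6.

-7, -6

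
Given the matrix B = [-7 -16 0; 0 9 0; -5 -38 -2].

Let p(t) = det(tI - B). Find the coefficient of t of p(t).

-67

p(t) = t^3 - 67t - 126.
The coefficient of t is -67.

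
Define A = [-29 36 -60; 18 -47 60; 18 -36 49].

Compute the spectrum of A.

-11, -11, -5

The characteristic polynomial is p(s) = det(sI - A).
Expanding the 3×3 determinant: p(s) = s^3 + 27s^2 + 231s + 605.
Rational-root test: s = -5 gives p(-5) = 0.
Dividing by (s + 5) leaves s^2 + 22s + 121.
The quadratic factor is (s + 11)^2.
Eigenvalues: -11, -11, -5.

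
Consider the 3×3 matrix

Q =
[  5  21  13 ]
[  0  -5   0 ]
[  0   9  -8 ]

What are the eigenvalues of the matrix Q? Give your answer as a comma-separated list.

Set up det(sI - Q) = 0.
Expanding along the first row, p(s) = s^3 + 8s^2 - 25s - 200.
Since p(5) = 0, s = 5 is a root.
Dividing by (s - 5) leaves s^2 + 13s + 40.
The quadratic factors as (s + 8)·(s + 5).
Eigenvalues: -8, -5, 5.

-8, -5, 5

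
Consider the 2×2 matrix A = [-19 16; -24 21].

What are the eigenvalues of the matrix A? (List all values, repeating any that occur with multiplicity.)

det(A - λI) = (-19 - λ)(21 - λ) - (16)·(-24) = λ^2 - 2λ - 15.
This factors as (λ + 3)·(λ - 5) = 0.
Eigenvalues: -3, 5.

-3, 5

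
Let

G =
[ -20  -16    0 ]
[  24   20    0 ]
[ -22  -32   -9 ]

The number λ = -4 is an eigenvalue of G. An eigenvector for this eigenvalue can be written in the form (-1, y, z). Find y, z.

1, -2

We need (G + 4I)v = 0.
G + 4I = [[-16, -16, 0], [24, 24, 0], [-22, -32, -5]].
Row 1: (-16)·-1 + (-16)·y + (0)·z = 0
Row 2: (24)·-1 + (24)·y + (0)·z = 0
Row 3: (-22)·-1 + (-32)·y + (-5)·z = 0
Solving gives y = 1, z = -2.
Check: G·(-1, 1, -2) = (4, -4, 8) = -4·(-1, 1, -2).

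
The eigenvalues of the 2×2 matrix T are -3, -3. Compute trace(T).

-6

trace(T) is the sum of the eigenvalues: (-3) + (-3) = -6.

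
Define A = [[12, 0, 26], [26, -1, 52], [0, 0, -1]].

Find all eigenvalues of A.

-1, -1, 12

Compute the characteristic polynomial p(λ) = det(λI - A).
Expanding along the first row, p(λ) = λ^3 - 10λ^2 - 23λ - 12.
Try λ = -1: p(-1) = 0, so -1 is a root.
Factor out (λ + 1): p(λ) = (λ + 1)·(λ^2 - 11λ - 12).
The quadratic factors as (λ + 1)·(λ - 12).
Eigenvalues: -1, -1, 12.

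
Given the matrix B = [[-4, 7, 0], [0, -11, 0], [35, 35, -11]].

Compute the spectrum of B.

-11, -11, -4

The characteristic polynomial is p(r) = det(rI - B).
Expanding along the first row, p(r) = r^3 + 26r^2 + 209r + 484.
Rational-root test: r = -11 gives p(-11) = 0.
Factor out (r + 11): p(r) = (r + 11)·(r^2 + 15r + 44).
The quadratic factors as (r + 11)·(r + 4).
Eigenvalues: -11, -11, -4.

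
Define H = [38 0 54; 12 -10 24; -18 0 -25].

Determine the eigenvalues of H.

Set up det(μI - H) = 0.
Expanding along the first row, p(μ) = μ^3 - 3μ^2 - 108μ + 220.
Try μ = -10: p(-10) = 0, so -10 is a root.
Dividing by (μ + 10) leaves μ^2 - 13μ + 22.
The quadratic factors as (μ - 2)·(μ - 11).
Eigenvalues: -10, 2, 11.

-10, 2, 11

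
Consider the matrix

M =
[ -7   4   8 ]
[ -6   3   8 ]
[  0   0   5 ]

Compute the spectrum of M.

-3, -1, 5

Compute the characteristic polynomial p(lambda) = det(lambda·I - M).
Expanding along the first row, p(lambda) = lambda^3 - lambda^2 - 17·lambda - 15.
Since p(5) = 0, lambda = 5 is a root.
Factor out (lambda - 5): p(lambda) = (lambda - 5)·(lambda^2 + 4·lambda + 3).
The quadratic factors as (lambda + 3)·(lambda + 1).
Eigenvalues: -3, -1, 5.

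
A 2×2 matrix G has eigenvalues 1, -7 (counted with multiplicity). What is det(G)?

-7

det(G) is the product of the eigenvalues: (1) · (-7) = -7.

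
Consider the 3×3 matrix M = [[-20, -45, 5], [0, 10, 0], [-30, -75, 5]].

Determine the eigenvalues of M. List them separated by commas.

Compute the characteristic polynomial p(s) = det(sI - M).
Expanding along the first row, p(s) = s^3 + 5s^2 - 100s - 500.
Rational-root test: s = -5 gives p(-5) = 0.
Factor out (s + 5): p(s) = (s + 5)·(s^2 - 100).
The quadratic factors as (s + 10)·(s - 10).
Eigenvalues: -10, -5, 10.

-10, -5, 10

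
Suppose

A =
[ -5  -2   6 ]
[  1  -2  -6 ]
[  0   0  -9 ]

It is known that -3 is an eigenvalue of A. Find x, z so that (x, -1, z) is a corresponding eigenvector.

1, 0

We need (A + 3I)v = 0.
A + 3I = [[-2, -2, 6], [1, 1, -6], [0, 0, -6]].
Row 1: (-2)·x + (-2)·-1 + (6)·z = 0
Row 2: (1)·x + (1)·-1 + (-6)·z = 0
Row 3: (0)·x + (0)·-1 + (-6)·z = 0
Solving gives x = 1, z = 0.
Check: A·(1, -1, 0) = (-3, 3, 0) = -3·(1, -1, 0).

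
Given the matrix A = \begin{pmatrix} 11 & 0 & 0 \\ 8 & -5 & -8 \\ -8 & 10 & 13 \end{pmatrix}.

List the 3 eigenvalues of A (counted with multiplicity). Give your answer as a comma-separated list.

Compute the characteristic polynomial p(r) = det(rI - A).
Expanding along the first row, p(r) = r^3 - 19r^2 + 103r - 165.
Rational-root test: r = 5 gives p(5) = 0.
Factor out (r - 5): p(r) = (r - 5)·(r^2 - 14r + 33).
The quadratic factors as (r - 3)·(r - 11).
Eigenvalues: 3, 5, 11.

3, 5, 11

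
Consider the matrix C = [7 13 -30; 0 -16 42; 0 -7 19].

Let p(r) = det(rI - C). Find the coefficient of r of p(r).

p(r) = r^3 - 10r^2 + 11r + 70.
The coefficient of r is 11.

11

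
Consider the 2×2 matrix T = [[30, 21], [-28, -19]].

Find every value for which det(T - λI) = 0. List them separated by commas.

det(T - tI) = (30 - t)(-19 - t) - (21)·(-28) = t^2 - 11t + 18.
This factors as (t - 2)·(t - 9) = 0.
Eigenvalues: 2, 9.

2, 9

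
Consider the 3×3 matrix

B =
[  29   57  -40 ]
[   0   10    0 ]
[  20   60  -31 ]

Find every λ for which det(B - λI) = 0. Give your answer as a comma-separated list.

Compute the characteristic polynomial p(t) = det(tI - B).
Cofactor expansion gives p(t) = t^3 - 8t^2 - 119t + 990.
Try t = 10: p(10) = 0, so 10 is a root.
Dividing by (t - 10) leaves t^2 + 2t - 99.
The quadratic factors as (t + 11)·(t - 9).
Eigenvalues: -11, 9, 10.

-11, 9, 10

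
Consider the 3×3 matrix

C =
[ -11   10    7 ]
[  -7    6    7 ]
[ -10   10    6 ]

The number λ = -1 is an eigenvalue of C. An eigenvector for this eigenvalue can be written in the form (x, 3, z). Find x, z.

3, 0

We need (C + 1I)v = 0.
C + 1I = [[-10, 10, 7], [-7, 7, 7], [-10, 10, 7]].
Row 1: (-10)·x + (10)·3 + (7)·z = 0
Row 2: (-7)·x + (7)·3 + (7)·z = 0
Row 3: (-10)·x + (10)·3 + (7)·z = 0
Solving gives x = 3, z = 0.
Check: C·(3, 3, 0) = (-3, -3, 0) = -1·(3, 3, 0).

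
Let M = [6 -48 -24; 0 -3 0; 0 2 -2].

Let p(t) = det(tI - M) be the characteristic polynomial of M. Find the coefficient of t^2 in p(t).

The coefficient of t^2 of det(tI - M) is −trace(M).
trace(M) = (6) + (-3) + (-2) = 1, so the coefficient is -1.

-1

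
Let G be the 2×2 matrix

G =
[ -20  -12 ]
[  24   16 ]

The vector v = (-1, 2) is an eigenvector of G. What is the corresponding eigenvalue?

4

Compute Gv: G·(-1, 2) = (-4, 8).
Since Gv = λv, compare component 1: -4 = λ·-1, so λ = 4.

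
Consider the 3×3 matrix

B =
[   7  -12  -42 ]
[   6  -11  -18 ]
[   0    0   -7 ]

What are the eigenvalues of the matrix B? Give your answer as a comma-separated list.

The characteristic polynomial is p(λ) = det(λI - B).
Expanding along the first row, p(λ) = λ^3 + 11λ^2 + 23λ - 35.
Try λ = 1: p(1) = 0, so 1 is a root.
Factor out (λ - 1): p(λ) = (λ - 1)·(λ^2 + 12λ + 35).
The quadratic factors as (λ + 7)·(λ + 5).
Eigenvalues: -7, -5, 1.

-7, -5, 1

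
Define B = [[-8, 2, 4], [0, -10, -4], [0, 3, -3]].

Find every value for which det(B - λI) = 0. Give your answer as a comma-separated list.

-8, -7, -6

Compute the characteristic polynomial p(lambda) = det(lambda·I - B).
Expanding the 3×3 determinant: p(lambda) = lambda^3 + 21·lambda^2 + 146·lambda + 336.
Rational-root test: lambda = -6 gives p(-6) = 0.
Dividing by (lambda + 6) leaves lambda^2 + 15·lambda + 56.
The quadratic factors as (lambda + 8)·(lambda + 7).
Eigenvalues: -8, -7, -6.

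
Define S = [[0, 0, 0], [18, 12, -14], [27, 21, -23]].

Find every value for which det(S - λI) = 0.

-9, -2, 0

Set up det(sI - S) = 0.
Expanding along the first row, p(s) = s^3 + 11s^2 + 18s.
Rational-root test: s = -2 gives p(-2) = 0.
Factor out (s + 2): p(s) = (s + 2)·(s^2 + 9s).
The quadratic factors as (s + 9)·s.
Eigenvalues: -9, -2, 0.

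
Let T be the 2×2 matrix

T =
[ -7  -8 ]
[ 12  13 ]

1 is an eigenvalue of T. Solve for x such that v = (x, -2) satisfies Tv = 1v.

2

We need (T - 1I)v = 0.
T - 1I = [[-8, -8], [12, 12]].
Row 1: (-8)·x + (-8)·-2 = 0
Row 2: (12)·x + (12)·-2 = 0
Solving gives x = 2.
Check: T·(2, -2) = (2, -2) = 1·(2, -2).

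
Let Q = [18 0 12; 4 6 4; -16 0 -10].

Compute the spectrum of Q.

Compute the characteristic polynomial p(s) = det(sI - Q).
Expanding the 3×3 determinant: p(s) = s^3 - 14s^2 + 60s - 72.
Try s = 2: p(2) = 0, so 2 is a root.
Dividing by (s - 2) leaves s^2 - 12s + 36.
The quadratic factor is (s - 6)^2.
Eigenvalues: 2, 6, 6.

2, 6, 6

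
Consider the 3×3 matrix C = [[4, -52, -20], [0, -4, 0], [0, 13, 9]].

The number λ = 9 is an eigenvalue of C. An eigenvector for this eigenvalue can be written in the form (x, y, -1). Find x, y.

4, 0

We need (C - 9I)v = 0.
C - 9I = [[-5, -52, -20], [0, -13, 0], [0, 13, 0]].
Row 1: (-5)·x + (-52)·y + (-20)·-1 = 0
Row 2: (0)·x + (-13)·y + (0)·-1 = 0
Row 3: (0)·x + (13)·y + (0)·-1 = 0
Solving gives x = 4, y = 0.
Check: C·(4, 0, -1) = (36, 0, -9) = 9·(4, 0, -1).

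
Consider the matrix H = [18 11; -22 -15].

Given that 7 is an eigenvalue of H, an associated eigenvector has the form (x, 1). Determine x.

We need (H - 7I)v = 0.
H - 7I = [[11, 11], [-22, -22]].
Row 1: (11)·x + (11)·1 = 0
Row 2: (-22)·x + (-22)·1 = 0
Solving gives x = -1.
Check: H·(-1, 1) = (-7, 7) = 7·(-1, 1).

-1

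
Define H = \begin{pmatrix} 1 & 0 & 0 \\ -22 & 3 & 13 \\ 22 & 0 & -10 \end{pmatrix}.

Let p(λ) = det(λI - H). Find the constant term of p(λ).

p(λ) = λ^3 + 6λ^2 - 37λ + 30.
The constant term is 30.

30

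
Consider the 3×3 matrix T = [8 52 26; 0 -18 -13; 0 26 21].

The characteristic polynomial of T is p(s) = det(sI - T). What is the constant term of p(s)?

320

p(s) = s^3 - 11s^2 - 16s + 320.
The constant term is 320.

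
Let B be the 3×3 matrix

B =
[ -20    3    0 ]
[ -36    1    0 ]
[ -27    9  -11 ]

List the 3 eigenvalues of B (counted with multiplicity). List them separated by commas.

Set up det(μI - B) = 0.
Expanding along the first row, p(μ) = μ^3 + 30μ^2 + 297μ + 968.
Try μ = -8: p(-8) = 0, so -8 is a root.
Dividing by (μ + 8) leaves μ^2 + 22μ + 121.
The quadratic factor is (μ + 11)^2.
Eigenvalues: -11, -11, -8.

-11, -11, -8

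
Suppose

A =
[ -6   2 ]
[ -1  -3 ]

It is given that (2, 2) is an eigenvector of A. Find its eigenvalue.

-4

Compute Av: A·(2, 2) = (-8, -8).
Since Av = λv, compare component 1: -8 = λ·2, so λ = -4.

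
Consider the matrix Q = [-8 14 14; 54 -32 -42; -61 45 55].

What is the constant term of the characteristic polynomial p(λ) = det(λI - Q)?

60

p(0) = det(0·I − Q) = det(−Q) = (−1)^3·det(Q).
det(Q) = -60, so p(0) = 60.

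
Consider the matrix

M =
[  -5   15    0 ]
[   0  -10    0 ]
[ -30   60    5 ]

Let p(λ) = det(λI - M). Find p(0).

-250

p(0) = det(0·I − M) = det(−M) = (−1)^3·det(M).
det(M) = 250, so p(0) = -250.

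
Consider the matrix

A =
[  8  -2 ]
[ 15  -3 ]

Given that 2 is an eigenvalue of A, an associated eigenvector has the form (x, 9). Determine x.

3

We need (A - 2I)v = 0.
A - 2I = [[6, -2], [15, -5]].
Row 1: (6)·x + (-2)·9 = 0
Row 2: (15)·x + (-5)·9 = 0
Solving gives x = 3.
Check: A·(3, 9) = (6, 18) = 2·(3, 9).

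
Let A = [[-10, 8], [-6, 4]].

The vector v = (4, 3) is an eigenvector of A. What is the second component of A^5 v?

-3072

First find the eigenvalue: Av = (-16, -12) = -4·(4, 3), so λ = -4.
Then A^5 v = λ^5·v = (-4)^5·(4, 3) = -1024·(4, 3) = (-4096, -3072).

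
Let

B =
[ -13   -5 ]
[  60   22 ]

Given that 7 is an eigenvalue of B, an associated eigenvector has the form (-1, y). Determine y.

We need (B - 7I)v = 0.
B - 7I = [[-20, -5], [60, 15]].
Row 1: (-20)·-1 + (-5)·y = 0
Row 2: (60)·-1 + (15)·y = 0
Solving gives y = 4.
Check: B·(-1, 4) = (-7, 28) = 7·(-1, 4).

4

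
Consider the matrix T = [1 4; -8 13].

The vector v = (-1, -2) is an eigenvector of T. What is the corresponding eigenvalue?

Compute Tv: T·(-1, -2) = (-9, -18).
Since Tv = λv, compare component 1: -9 = λ·-1, so λ = 9.

9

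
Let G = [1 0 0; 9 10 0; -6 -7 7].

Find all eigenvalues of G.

1, 7, 10

G is lower triangular, so its eigenvalues are the diagonal entries.
Diagonal: 1, 10, 7.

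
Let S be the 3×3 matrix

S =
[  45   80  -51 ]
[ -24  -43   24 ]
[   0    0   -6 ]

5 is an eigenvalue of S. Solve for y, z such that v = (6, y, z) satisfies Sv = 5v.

We need (S - 5I)v = 0.
S - 5I = [[40, 80, -51], [-24, -48, 24], [0, 0, -11]].
Row 1: (40)·6 + (80)·y + (-51)·z = 0
Row 2: (-24)·6 + (-48)·y + (24)·z = 0
Row 3: (0)·6 + (0)·y + (-11)·z = 0
Solving gives y = -3, z = 0.
Check: S·(6, -3, 0) = (30, -15, 0) = 5·(6, -3, 0).

-3, 0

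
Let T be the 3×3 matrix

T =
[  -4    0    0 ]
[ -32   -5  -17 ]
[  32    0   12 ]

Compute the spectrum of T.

-5, -4, 12

Compute the characteristic polynomial p(s) = det(sI - T).
Expanding the 3×3 determinant: p(s) = s^3 - 3s^2 - 88s - 240.
Since p(12) = 0, s = 12 is a root.
Dividing by (s - 12) leaves s^2 + 9s + 20.
The quadratic factors as (s + 5)·(s + 4).
Eigenvalues: -5, -4, 12.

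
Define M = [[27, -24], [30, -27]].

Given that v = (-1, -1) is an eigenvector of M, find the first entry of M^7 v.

First find the eigenvalue: Mv = (-3, -3) = 3·(-1, -1), so λ = 3.
Then M^7 v = λ^7·v = 3^7·(-1, -1) = 2187·(-1, -1) = (-2187, -2187).

-2187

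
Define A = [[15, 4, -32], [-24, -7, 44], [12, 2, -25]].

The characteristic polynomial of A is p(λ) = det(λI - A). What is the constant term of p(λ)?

135

p(λ) = λ^3 + 17λ^2 + 87λ + 135.
The constant term is 135.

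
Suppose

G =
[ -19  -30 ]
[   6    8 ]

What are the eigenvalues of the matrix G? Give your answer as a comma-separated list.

det(G - rI) = (-19 - r)(8 - r) - (-30)·(6) = r^2 + 11r + 28.
This factors as (r + 7)·(r + 4) = 0.
Eigenvalues: -7, -4.

-7, -4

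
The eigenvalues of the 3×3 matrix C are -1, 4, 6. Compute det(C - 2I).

If C has eigenvalues -1, 4, 6, then C - 2I has eigenvalues -3, 2, 4.
det(C - 2I) = (-3) · (2) · (4) = -24.

-24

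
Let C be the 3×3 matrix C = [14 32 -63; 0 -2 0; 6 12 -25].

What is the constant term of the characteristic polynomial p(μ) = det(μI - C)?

56

p(0) = det(0·I − C) = det(−C) = (−1)^3·det(C).
det(C) = -56, so p(0) = 56.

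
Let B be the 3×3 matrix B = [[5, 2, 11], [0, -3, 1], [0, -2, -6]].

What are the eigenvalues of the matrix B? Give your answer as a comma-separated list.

Set up det(μI - B) = 0.
Cofactor expansion gives p(μ) = μ^3 + 4μ^2 - 25μ - 100.
Since p(-4) = 0, μ = -4 is a root.
Factor out (μ + 4): p(μ) = (μ + 4)·(μ^2 - 25).
The quadratic factors as (μ + 5)·(μ - 5).
Eigenvalues: -5, -4, 5.

-5, -4, 5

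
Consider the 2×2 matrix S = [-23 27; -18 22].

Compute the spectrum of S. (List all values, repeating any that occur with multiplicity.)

det(S - λI) = (-23 - λ)(22 - λ) - (27)·(-18) = λ^2 + λ - 20.
This factors as (λ + 5)·(λ - 4) = 0.
Eigenvalues: -5, 4.

-5, 4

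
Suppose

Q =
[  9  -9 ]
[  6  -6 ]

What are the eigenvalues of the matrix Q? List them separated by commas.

det(Q - rI) = (9 - r)(-6 - r) - (-9)·(6) = r^2 - 3r.
This factors as r·(r - 3) = 0.
Eigenvalues: 0, 3.

0, 3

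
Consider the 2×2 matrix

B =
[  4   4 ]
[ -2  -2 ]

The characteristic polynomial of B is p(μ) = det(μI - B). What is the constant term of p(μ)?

p(μ) = μ^2 - 2μ.
The constant term is 0.

0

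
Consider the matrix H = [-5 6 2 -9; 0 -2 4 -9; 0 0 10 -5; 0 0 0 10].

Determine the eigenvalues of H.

H is upper triangular, so its eigenvalues are the diagonal entries.
Diagonal: -5, -2, 10, 10.

-5, -2, 10, 10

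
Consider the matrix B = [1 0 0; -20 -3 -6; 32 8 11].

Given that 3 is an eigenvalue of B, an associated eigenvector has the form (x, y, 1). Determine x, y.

0, -1

We need (B - 3I)v = 0.
B - 3I = [[-2, 0, 0], [-20, -6, -6], [32, 8, 8]].
Row 1: (-2)·x + (0)·y + (0)·1 = 0
Row 2: (-20)·x + (-6)·y + (-6)·1 = 0
Row 3: (32)·x + (8)·y + (8)·1 = 0
Solving gives x = 0, y = -1.
Check: B·(0, -1, 1) = (0, -3, 3) = 3·(0, -1, 1).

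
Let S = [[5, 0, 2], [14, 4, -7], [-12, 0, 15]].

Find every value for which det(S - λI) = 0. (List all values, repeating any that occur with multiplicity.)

Compute the characteristic polynomial p(λ) = det(λI - S).
Cofactor expansion gives p(λ) = λ^3 - 24λ^2 + 179λ - 396.
Since p(4) = 0, λ = 4 is a root.
Dividing by (λ - 4) leaves λ^2 - 20λ + 99.
The quadratic factors as (λ - 9)·(λ - 11).
Eigenvalues: 4, 9, 11.

4, 9, 11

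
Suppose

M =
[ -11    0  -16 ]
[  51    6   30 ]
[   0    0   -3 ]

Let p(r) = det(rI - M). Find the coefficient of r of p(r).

p(r) = r^3 + 8r^2 - 51r - 198.
The coefficient of r is -51.

-51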